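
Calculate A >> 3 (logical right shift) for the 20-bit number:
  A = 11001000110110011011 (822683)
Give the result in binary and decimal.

Logical shift right by 3: drop the bottom 3 bit(s), prepend 3 zero(s) on the left.
  11001000110110011011  ->  keep [11001000110110011], discard [011], prepend 000
= 00011001000110110011

Answer: 00011001000110110011 (102835)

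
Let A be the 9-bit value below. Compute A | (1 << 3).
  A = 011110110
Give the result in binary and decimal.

Mask = 1 << 3 = 000001000
Bit 3 of A is 0, so OR-ing with the mask flips it to 1.
  011110110
| 000001000
-----------
  011111110

Answer: 011111110 (254)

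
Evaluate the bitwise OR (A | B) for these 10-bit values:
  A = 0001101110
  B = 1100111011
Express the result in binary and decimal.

Apply | to each column (1 where either bit is 1):
  0001101110
| 1100111011
------------
  1101111111

Answer: 1101111111 (895)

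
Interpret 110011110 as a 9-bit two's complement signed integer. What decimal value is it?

MSB is 1, so the value is negative. Find the magnitude:
1. Invert bits:  001100001
2. Add 1:        001100010  = 98
3. Apply sign:   -98

Answer: -98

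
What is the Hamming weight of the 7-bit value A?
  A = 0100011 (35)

0100011
1-bits at positions (from bit 0 = LSB): 0, 1, 5
Count = 3

Answer: 3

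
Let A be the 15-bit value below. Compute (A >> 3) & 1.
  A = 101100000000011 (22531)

Bit 3 is the 4th from the right.
  101100000000011
             ^
That bit is 0.

Answer: 0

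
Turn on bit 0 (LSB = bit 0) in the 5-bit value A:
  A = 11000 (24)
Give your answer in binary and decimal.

Mask = 1 << 0 = 00001
Bit 0 of A is 0, so OR-ing with the mask flips it to 1.
  11000
| 00001
-------
  11001

Answer: 11001 (25)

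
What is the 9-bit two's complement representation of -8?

1. Binary of +8:  000001000
2. Invert bits:     111110111
3. Add 1:           111111000

Answer: 111111000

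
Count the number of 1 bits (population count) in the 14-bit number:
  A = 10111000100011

10111000100011
1-bits at positions (from bit 0 = LSB): 0, 1, 5, 9, 10, 11, 13
Count = 7

Answer: 7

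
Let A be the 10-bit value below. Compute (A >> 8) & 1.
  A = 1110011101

Bit 8 is the 9th from the right.
  1110011101
   ^
That bit is 1.

Answer: 1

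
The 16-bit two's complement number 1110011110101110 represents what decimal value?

MSB is 1, so the value is negative. Find the magnitude:
1. Invert bits:  0001100001010001
2. Add 1:        0001100001010010  = 6226
3. Apply sign:   -6226

Answer: -6226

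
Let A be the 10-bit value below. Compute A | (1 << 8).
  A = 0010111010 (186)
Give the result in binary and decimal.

Mask = 1 << 8 = 0100000000
Bit 8 of A is 0, so OR-ing with the mask flips it to 1.
  0010111010
| 0100000000
------------
  0110111010

Answer: 0110111010 (442)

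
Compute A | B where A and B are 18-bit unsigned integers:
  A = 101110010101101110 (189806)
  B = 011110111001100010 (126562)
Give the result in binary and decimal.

Apply | to each column (1 where either bit is 1):
  101110010101101110
| 011110111001100010
--------------------
  111110111101101110

Answer: 111110111101101110 (257902)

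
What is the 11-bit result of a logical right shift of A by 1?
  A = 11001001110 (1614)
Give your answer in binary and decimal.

Logical shift right by 1: drop the bottom 1 bit(s), prepend 1 zero(s) on the left.
  11001001110  ->  keep [1100100111], discard [0], prepend 0
= 01100100111

Answer: 01100100111 (807)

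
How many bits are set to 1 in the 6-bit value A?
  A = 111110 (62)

111110
1-bits at positions (from bit 0 = LSB): 1, 2, 3, 4, 5
Count = 5

Answer: 5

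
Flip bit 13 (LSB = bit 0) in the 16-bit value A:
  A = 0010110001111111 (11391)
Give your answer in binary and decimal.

Mask = 1 << 13 = 0010000000000000
Bit 13 of A is 1; XOR with the mask flips it to 0.
  0010110001111111
^ 0010000000000000
------------------
  0000110001111111

Answer: 0000110001111111 (3199)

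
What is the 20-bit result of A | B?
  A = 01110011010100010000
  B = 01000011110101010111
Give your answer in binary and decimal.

Apply | to each column (1 where either bit is 1):
  01110011010100010000
| 01000011110101010111
----------------------
  01110011110101010111

Answer: 01110011110101010111 (474455)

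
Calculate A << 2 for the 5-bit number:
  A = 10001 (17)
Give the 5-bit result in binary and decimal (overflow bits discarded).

Shift left by 2: drop the top 2 bit(s), append 2 zero(s) on the right.
  10001  ->  discard [10], keep [001], append 00
= 00100

Answer: 00100 (4)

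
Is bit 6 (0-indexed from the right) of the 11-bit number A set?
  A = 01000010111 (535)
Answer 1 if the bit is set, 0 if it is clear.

Bit 6 is the 7th from the right.
  01000010111
      ^
That bit is 0.

Answer: 0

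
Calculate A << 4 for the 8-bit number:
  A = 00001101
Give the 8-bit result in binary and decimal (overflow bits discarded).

Shift left by 4: drop the top 4 bit(s), append 4 zero(s) on the right.
  00001101  ->  discard [0000], keep [1101], append 0000
= 11010000

Answer: 11010000 (208)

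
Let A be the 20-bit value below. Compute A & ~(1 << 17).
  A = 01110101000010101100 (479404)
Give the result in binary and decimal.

Mask = ~(1 << 17) = 11011111111111111111
Bit 17 of A is 1, so AND-ing with the mask clears it to 0.
  01110101000010101100
& 11011111111111111111
----------------------
  01010101000010101100

Answer: 01010101000010101100 (348332)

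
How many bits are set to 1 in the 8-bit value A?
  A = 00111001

00111001
1-bits at positions (from bit 0 = LSB): 0, 3, 4, 5
Count = 4

Answer: 4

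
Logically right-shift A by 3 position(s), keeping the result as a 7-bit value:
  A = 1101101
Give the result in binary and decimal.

Logical shift right by 3: drop the bottom 3 bit(s), prepend 3 zero(s) on the left.
  1101101  ->  keep [1101], discard [101], prepend 000
= 0001101

Answer: 0001101 (13)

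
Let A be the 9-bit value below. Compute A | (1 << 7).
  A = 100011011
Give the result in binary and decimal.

Mask = 1 << 7 = 010000000
Bit 7 of A is 0, so OR-ing with the mask flips it to 1.
  100011011
| 010000000
-----------
  110011011

Answer: 110011011 (411)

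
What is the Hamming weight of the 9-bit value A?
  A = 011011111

011011111
1-bits at positions (from bit 0 = LSB): 0, 1, 2, 3, 4, 6, 7
Count = 7

Answer: 7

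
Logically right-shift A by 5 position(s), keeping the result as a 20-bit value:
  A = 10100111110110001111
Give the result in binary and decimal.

Logical shift right by 5: drop the bottom 5 bit(s), prepend 5 zero(s) on the left.
  10100111110110001111  ->  keep [101001111101100], discard [01111], prepend 00000
= 00000101001111101100

Answer: 00000101001111101100 (21484)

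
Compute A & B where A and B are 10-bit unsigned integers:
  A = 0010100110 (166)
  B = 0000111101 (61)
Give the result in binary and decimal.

Apply & to each column (1 only where both bits are 1):
  0010100110
& 0000111101
------------
  0000100100

Answer: 0000100100 (36)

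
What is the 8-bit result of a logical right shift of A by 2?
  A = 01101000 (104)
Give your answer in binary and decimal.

Logical shift right by 2: drop the bottom 2 bit(s), prepend 2 zero(s) on the left.
  01101000  ->  keep [011010], discard [00], prepend 00
= 00011010

Answer: 00011010 (26)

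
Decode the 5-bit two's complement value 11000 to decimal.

MSB is 1, so the value is negative. Find the magnitude:
1. Invert bits:  00111
2. Add 1:        01000  = 8
3. Apply sign:   -8

Answer: -8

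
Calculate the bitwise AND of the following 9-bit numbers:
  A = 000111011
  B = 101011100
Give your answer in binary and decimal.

Apply & to each column (1 only where both bits are 1):
  000111011
& 101011100
-----------
  000011000

Answer: 000011000 (24)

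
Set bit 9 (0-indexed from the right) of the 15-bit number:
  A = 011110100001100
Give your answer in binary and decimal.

Mask = 1 << 9 = 000001000000000
Bit 9 of A is 0, so OR-ing with the mask flips it to 1.
  011110100001100
| 000001000000000
-----------------
  011111100001100

Answer: 011111100001100 (16140)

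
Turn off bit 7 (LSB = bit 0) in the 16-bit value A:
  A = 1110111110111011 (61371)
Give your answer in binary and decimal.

Mask = ~(1 << 7) = 1111111101111111
Bit 7 of A is 1, so AND-ing with the mask clears it to 0.
  1110111110111011
& 1111111101111111
------------------
  1110111100111011

Answer: 1110111100111011 (61243)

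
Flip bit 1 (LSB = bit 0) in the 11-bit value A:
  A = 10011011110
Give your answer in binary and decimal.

Mask = 1 << 1 = 00000000010
Bit 1 of A is 1; XOR with the mask flips it to 0.
  10011011110
^ 00000000010
-------------
  10011011100

Answer: 10011011100 (1244)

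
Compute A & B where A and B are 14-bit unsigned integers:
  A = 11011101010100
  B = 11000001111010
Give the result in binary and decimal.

Apply & to each column (1 only where both bits are 1):
  11011101010100
& 11000001111010
----------------
  11000001010000

Answer: 11000001010000 (12368)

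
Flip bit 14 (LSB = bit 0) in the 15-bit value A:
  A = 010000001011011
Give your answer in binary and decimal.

Mask = 1 << 14 = 100000000000000
Bit 14 of A is 0; XOR with the mask flips it to 1.
  010000001011011
^ 100000000000000
-----------------
  110000001011011

Answer: 110000001011011 (24667)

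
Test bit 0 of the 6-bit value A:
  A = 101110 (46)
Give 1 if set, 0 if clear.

Bit 0 is the 1st from the right.
  101110
       ^
That bit is 0.

Answer: 0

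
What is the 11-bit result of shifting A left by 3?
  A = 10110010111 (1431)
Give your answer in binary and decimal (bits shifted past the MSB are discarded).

Shift left by 3: drop the top 3 bit(s), append 3 zero(s) on the right.
  10110010111  ->  discard [101], keep [10010111], append 000
= 10010111000

Answer: 10010111000 (1208)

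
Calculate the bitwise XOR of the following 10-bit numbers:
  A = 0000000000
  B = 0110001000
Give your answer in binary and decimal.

Apply ^ to each column (1 where bits differ):
  0000000000
^ 0110001000
------------
  0110001000

Answer: 0110001000 (392)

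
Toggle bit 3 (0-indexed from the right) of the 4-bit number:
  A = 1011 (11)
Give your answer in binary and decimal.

Mask = 1 << 3 = 1000
Bit 3 of A is 1; XOR with the mask flips it to 0.
  1011
^ 1000
------
  0011

Answer: 0011 (3)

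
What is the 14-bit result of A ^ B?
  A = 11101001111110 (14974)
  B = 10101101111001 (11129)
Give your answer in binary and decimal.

Apply ^ to each column (1 where bits differ):
  11101001111110
^ 10101101111001
----------------
  01000100000111

Answer: 01000100000111 (4359)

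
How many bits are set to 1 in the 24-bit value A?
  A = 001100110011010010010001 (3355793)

001100110011010010010001
1-bits at positions (from bit 0 = LSB): 0, 4, 7, 10, 12, 13, 16, 17, 20, 21
Count = 10

Answer: 10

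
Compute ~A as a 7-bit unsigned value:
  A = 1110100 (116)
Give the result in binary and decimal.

Flip each bit (0->1, 1->0):
  1110100
  0001011

Answer: 0001011 (11)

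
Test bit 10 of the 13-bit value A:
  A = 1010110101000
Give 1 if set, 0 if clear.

Bit 10 is the 11th from the right.
  1010110101000
    ^
That bit is 1.

Answer: 1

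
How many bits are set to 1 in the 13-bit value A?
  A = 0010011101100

0010011101100
1-bits at positions (from bit 0 = LSB): 2, 3, 5, 6, 7, 10
Count = 6

Answer: 6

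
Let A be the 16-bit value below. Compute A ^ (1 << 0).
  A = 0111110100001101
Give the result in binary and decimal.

Mask = 1 << 0 = 0000000000000001
Bit 0 of A is 1; XOR with the mask flips it to 0.
  0111110100001101
^ 0000000000000001
------------------
  0111110100001100

Answer: 0111110100001100 (32012)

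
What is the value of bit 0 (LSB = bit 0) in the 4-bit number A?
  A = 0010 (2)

Bit 0 is the 1st from the right.
  0010
     ^
That bit is 0.

Answer: 0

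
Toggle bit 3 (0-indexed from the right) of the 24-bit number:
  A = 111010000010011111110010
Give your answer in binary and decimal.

Mask = 1 << 3 = 000000000000000000001000
Bit 3 of A is 0; XOR with the mask flips it to 1.
  111010000010011111110010
^ 000000000000000000001000
--------------------------
  111010000010011111111010

Answer: 111010000010011111111010 (15214586)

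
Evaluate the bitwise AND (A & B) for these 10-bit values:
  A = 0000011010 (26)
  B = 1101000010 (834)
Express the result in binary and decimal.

Apply & to each column (1 only where both bits are 1):
  0000011010
& 1101000010
------------
  0000000010

Answer: 0000000010 (2)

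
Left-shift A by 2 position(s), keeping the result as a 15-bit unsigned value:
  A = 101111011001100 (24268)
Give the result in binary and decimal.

Shift left by 2: drop the top 2 bit(s), append 2 zero(s) on the right.
  101111011001100  ->  discard [10], keep [1111011001100], append 00
= 111101100110000

Answer: 111101100110000 (31536)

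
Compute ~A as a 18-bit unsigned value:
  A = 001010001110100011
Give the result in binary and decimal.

Flip each bit (0->1, 1->0):
  001010001110100011
  110101110001011100

Answer: 110101110001011100 (220252)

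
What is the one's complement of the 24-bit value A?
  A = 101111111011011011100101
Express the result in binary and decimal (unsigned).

Flip each bit (0->1, 1->0):
  101111111011011011100101
  010000000100100100011010

Answer: 010000000100100100011010 (4213018)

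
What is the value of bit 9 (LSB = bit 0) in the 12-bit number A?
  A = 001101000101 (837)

Bit 9 is the 10th from the right.
  001101000101
    ^
That bit is 1.

Answer: 1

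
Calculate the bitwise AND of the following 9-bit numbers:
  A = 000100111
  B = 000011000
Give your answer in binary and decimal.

Apply & to each column (1 only where both bits are 1):
  000100111
& 000011000
-----------
  000000000

Answer: 000000000 (0)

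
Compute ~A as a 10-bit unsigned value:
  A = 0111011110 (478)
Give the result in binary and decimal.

Flip each bit (0->1, 1->0):
  0111011110
  1000100001

Answer: 1000100001 (545)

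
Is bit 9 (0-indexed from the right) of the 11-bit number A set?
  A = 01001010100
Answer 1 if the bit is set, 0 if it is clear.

Bit 9 is the 10th from the right.
  01001010100
   ^
That bit is 1.

Answer: 1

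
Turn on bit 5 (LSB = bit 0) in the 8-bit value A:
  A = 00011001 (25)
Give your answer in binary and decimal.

Mask = 1 << 5 = 00100000
Bit 5 of A is 0, so OR-ing with the mask flips it to 1.
  00011001
| 00100000
----------
  00111001

Answer: 00111001 (57)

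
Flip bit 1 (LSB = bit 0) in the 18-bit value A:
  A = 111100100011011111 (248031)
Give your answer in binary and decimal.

Mask = 1 << 1 = 000000000000000010
Bit 1 of A is 1; XOR with the mask flips it to 0.
  111100100011011111
^ 000000000000000010
--------------------
  111100100011011101

Answer: 111100100011011101 (248029)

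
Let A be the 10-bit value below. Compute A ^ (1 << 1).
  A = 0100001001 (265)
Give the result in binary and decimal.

Mask = 1 << 1 = 0000000010
Bit 1 of A is 0; XOR with the mask flips it to 1.
  0100001001
^ 0000000010
------------
  0100001011

Answer: 0100001011 (267)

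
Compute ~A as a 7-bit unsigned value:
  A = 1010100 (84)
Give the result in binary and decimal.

Flip each bit (0->1, 1->0):
  1010100
  0101011

Answer: 0101011 (43)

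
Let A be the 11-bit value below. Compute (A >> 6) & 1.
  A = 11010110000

Bit 6 is the 7th from the right.
  11010110000
      ^
That bit is 0.

Answer: 0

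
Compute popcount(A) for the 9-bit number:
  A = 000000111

000000111
1-bits at positions (from bit 0 = LSB): 0, 1, 2
Count = 3

Answer: 3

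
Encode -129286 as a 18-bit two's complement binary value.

1. Binary of +129286:  011111100100000110
2. Invert bits:     100000011011111001
3. Add 1:           100000011011111010

Answer: 100000011011111010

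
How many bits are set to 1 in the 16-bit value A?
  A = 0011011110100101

0011011110100101
1-bits at positions (from bit 0 = LSB): 0, 2, 5, 7, 8, 9, 10, 12, 13
Count = 9

Answer: 9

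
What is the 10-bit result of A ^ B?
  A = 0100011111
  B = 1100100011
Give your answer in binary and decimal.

Apply ^ to each column (1 where bits differ):
  0100011111
^ 1100100011
------------
  1000111100

Answer: 1000111100 (572)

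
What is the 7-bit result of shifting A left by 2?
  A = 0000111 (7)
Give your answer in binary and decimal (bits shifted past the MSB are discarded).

Shift left by 2: drop the top 2 bit(s), append 2 zero(s) on the right.
  0000111  ->  discard [00], keep [00111], append 00
= 0011100

Answer: 0011100 (28)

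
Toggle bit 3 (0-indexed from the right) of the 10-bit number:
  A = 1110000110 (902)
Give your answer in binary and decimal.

Mask = 1 << 3 = 0000001000
Bit 3 of A is 0; XOR with the mask flips it to 1.
  1110000110
^ 0000001000
------------
  1110001110

Answer: 1110001110 (910)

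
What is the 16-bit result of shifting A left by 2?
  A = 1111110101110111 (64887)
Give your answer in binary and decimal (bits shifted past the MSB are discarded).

Shift left by 2: drop the top 2 bit(s), append 2 zero(s) on the right.
  1111110101110111  ->  discard [11], keep [11110101110111], append 00
= 1111010111011100

Answer: 1111010111011100 (62940)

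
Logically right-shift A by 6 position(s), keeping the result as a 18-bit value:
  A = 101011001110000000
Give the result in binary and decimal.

Logical shift right by 6: drop the bottom 6 bit(s), prepend 6 zero(s) on the left.
  101011001110000000  ->  keep [101011001110], discard [000000], prepend 000000
= 000000101011001110

Answer: 000000101011001110 (2766)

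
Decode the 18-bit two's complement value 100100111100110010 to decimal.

MSB is 1, so the value is negative. Find the magnitude:
1. Invert bits:  011011000011001101
2. Add 1:        011011000011001110  = 110798
3. Apply sign:   -110798

Answer: -110798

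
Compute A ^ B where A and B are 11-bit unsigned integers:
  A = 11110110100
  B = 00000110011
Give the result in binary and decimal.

Apply ^ to each column (1 where bits differ):
  11110110100
^ 00000110011
-------------
  11110000111

Answer: 11110000111 (1927)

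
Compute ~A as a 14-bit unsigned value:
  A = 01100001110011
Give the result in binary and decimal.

Flip each bit (0->1, 1->0):
  01100001110011
  10011110001100

Answer: 10011110001100 (10124)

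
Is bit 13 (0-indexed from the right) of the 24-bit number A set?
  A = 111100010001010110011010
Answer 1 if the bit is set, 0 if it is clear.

Bit 13 is the 14th from the right.
  111100010001010110011010
            ^
That bit is 0.

Answer: 0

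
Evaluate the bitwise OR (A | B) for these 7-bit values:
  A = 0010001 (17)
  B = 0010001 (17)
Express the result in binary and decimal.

Apply | to each column (1 where either bit is 1):
  0010001
| 0010001
---------
  0010001

Answer: 0010001 (17)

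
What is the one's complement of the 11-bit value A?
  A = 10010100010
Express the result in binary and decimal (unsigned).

Flip each bit (0->1, 1->0):
  10010100010
  01101011101

Answer: 01101011101 (861)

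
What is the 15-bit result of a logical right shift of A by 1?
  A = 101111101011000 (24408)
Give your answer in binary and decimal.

Logical shift right by 1: drop the bottom 1 bit(s), prepend 1 zero(s) on the left.
  101111101011000  ->  keep [10111110101100], discard [0], prepend 0
= 010111110101100

Answer: 010111110101100 (12204)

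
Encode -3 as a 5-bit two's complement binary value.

1. Binary of +3:  00011
2. Invert bits:     11100
3. Add 1:           11101

Answer: 11101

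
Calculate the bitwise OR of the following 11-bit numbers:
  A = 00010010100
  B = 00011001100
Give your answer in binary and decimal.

Apply | to each column (1 where either bit is 1):
  00010010100
| 00011001100
-------------
  00011011100

Answer: 00011011100 (220)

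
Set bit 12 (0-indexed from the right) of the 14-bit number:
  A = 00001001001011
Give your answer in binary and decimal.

Mask = 1 << 12 = 01000000000000
Bit 12 of A is 0, so OR-ing with the mask flips it to 1.
  00001001001011
| 01000000000000
----------------
  01001001001011

Answer: 01001001001011 (4683)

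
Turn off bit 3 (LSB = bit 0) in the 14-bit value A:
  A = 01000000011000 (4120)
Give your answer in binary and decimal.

Mask = ~(1 << 3) = 11111111110111
Bit 3 of A is 1, so AND-ing with the mask clears it to 0.
  01000000011000
& 11111111110111
----------------
  01000000010000

Answer: 01000000010000 (4112)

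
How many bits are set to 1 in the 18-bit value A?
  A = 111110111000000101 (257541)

111110111000000101
1-bits at positions (from bit 0 = LSB): 0, 2, 9, 10, 11, 13, 14, 15, 16, 17
Count = 10

Answer: 10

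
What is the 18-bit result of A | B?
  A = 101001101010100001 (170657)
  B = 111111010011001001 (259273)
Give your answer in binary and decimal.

Apply | to each column (1 where either bit is 1):
  101001101010100001
| 111111010011001001
--------------------
  111111111011101001

Answer: 111111111011101001 (261865)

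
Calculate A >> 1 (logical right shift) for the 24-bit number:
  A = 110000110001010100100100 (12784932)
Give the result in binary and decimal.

Logical shift right by 1: drop the bottom 1 bit(s), prepend 1 zero(s) on the left.
  110000110001010100100100  ->  keep [11000011000101010010010], discard [0], prepend 0
= 011000011000101010010010

Answer: 011000011000101010010010 (6392466)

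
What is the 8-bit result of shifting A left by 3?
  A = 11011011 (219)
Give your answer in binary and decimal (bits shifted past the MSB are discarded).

Shift left by 3: drop the top 3 bit(s), append 3 zero(s) on the right.
  11011011  ->  discard [110], keep [11011], append 000
= 11011000

Answer: 11011000 (216)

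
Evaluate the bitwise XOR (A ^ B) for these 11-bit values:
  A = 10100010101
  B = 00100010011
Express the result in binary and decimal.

Apply ^ to each column (1 where bits differ):
  10100010101
^ 00100010011
-------------
  10000000110

Answer: 10000000110 (1030)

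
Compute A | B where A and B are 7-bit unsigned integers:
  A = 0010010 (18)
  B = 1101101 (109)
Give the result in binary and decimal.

Apply | to each column (1 where either bit is 1):
  0010010
| 1101101
---------
  1111111

Answer: 1111111 (127)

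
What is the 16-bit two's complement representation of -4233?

1. Binary of +4233:  0001000010001001
2. Invert bits:     1110111101110110
3. Add 1:           1110111101110111

Answer: 1110111101110111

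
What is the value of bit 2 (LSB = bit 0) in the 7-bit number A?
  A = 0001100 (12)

Bit 2 is the 3rd from the right.
  0001100
      ^
That bit is 1.

Answer: 1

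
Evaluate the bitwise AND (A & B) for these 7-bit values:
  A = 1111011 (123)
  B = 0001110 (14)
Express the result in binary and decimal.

Apply & to each column (1 only where both bits are 1):
  1111011
& 0001110
---------
  0001010

Answer: 0001010 (10)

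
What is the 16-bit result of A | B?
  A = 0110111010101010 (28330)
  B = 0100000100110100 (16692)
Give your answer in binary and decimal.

Apply | to each column (1 where either bit is 1):
  0110111010101010
| 0100000100110100
------------------
  0110111110111110

Answer: 0110111110111110 (28606)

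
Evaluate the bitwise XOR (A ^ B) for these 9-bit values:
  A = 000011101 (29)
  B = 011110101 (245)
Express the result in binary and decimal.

Apply ^ to each column (1 where bits differ):
  000011101
^ 011110101
-----------
  011101000

Answer: 011101000 (232)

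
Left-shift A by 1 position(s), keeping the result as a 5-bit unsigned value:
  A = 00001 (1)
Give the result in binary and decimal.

Shift left by 1: drop the top 1 bit(s), append 1 zero(s) on the right.
  00001  ->  discard [0], keep [0001], append 0
= 00010

Answer: 00010 (2)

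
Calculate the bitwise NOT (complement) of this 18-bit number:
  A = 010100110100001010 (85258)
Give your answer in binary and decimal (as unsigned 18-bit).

Flip each bit (0->1, 1->0):
  010100110100001010
  101011001011110101

Answer: 101011001011110101 (176885)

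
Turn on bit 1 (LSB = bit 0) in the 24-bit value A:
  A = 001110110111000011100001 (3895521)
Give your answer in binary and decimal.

Mask = 1 << 1 = 000000000000000000000010
Bit 1 of A is 0, so OR-ing with the mask flips it to 1.
  001110110111000011100001
| 000000000000000000000010
--------------------------
  001110110111000011100011

Answer: 001110110111000011100011 (3895523)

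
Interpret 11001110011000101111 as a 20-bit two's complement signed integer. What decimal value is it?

MSB is 1, so the value is negative. Find the magnitude:
1. Invert bits:  00110001100111010000
2. Add 1:        00110001100111010001  = 203217
3. Apply sign:   -203217

Answer: -203217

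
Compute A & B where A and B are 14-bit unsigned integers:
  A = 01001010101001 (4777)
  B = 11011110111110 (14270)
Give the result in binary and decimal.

Apply & to each column (1 only where both bits are 1):
  01001010101001
& 11011110111110
----------------
  01001010101000

Answer: 01001010101000 (4776)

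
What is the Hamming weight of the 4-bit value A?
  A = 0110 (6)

0110
1-bits at positions (from bit 0 = LSB): 1, 2
Count = 2

Answer: 2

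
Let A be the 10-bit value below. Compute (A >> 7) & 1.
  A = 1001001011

Bit 7 is the 8th from the right.
  1001001011
    ^
That bit is 0.

Answer: 0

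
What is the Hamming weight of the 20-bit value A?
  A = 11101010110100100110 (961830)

11101010110100100110
1-bits at positions (from bit 0 = LSB): 1, 2, 5, 8, 10, 11, 13, 15, 17, 18, 19
Count = 11

Answer: 11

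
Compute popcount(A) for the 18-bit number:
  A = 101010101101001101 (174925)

101010101101001101
1-bits at positions (from bit 0 = LSB): 0, 2, 3, 6, 8, 9, 11, 13, 15, 17
Count = 10

Answer: 10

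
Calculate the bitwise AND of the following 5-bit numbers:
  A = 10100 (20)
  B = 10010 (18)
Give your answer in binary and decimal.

Apply & to each column (1 only where both bits are 1):
  10100
& 10010
-------
  10000

Answer: 10000 (16)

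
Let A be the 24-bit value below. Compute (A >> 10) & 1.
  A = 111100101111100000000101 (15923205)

Bit 10 is the 11th from the right.
  111100101111100000000101
               ^
That bit is 0.

Answer: 0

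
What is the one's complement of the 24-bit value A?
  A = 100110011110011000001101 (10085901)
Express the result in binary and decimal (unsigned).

Flip each bit (0->1, 1->0):
  100110011110011000001101
  011001100001100111110010

Answer: 011001100001100111110010 (6691314)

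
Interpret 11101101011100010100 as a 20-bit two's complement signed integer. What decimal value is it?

MSB is 1, so the value is negative. Find the magnitude:
1. Invert bits:  00010010100011101011
2. Add 1:        00010010100011101100  = 76012
3. Apply sign:   -76012

Answer: -76012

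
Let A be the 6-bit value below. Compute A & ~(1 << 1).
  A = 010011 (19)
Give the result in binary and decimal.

Mask = ~(1 << 1) = 111101
Bit 1 of A is 1, so AND-ing with the mask clears it to 0.
  010011
& 111101
--------
  010001

Answer: 010001 (17)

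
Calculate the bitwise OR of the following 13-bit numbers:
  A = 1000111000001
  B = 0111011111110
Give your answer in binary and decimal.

Apply | to each column (1 where either bit is 1):
  1000111000001
| 0111011111110
---------------
  1111111111111

Answer: 1111111111111 (8191)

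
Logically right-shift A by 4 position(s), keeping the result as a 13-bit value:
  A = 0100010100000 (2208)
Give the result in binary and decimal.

Logical shift right by 4: drop the bottom 4 bit(s), prepend 4 zero(s) on the left.
  0100010100000  ->  keep [010001010], discard [0000], prepend 0000
= 0000010001010

Answer: 0000010001010 (138)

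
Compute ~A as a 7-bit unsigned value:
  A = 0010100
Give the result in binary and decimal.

Flip each bit (0->1, 1->0):
  0010100
  1101011

Answer: 1101011 (107)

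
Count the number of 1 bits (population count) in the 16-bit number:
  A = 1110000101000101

1110000101000101
1-bits at positions (from bit 0 = LSB): 0, 2, 6, 8, 13, 14, 15
Count = 7

Answer: 7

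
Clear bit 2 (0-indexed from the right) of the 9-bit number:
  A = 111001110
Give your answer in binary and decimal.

Mask = ~(1 << 2) = 111111011
Bit 2 of A is 1, so AND-ing with the mask clears it to 0.
  111001110
& 111111011
-----------
  111001010

Answer: 111001010 (458)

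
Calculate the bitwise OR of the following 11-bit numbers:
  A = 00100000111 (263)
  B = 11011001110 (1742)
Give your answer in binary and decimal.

Apply | to each column (1 where either bit is 1):
  00100000111
| 11011001110
-------------
  11111001111

Answer: 11111001111 (1999)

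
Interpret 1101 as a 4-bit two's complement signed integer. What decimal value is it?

MSB is 1, so the value is negative. Find the magnitude:
1. Invert bits:  0010
2. Add 1:        0011  = 3
3. Apply sign:   -3

Answer: -3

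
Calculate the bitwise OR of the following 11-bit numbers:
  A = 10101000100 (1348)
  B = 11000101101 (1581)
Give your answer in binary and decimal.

Apply | to each column (1 where either bit is 1):
  10101000100
| 11000101101
-------------
  11101101101

Answer: 11101101101 (1901)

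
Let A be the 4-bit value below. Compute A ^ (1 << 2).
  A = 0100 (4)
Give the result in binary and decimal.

Mask = 1 << 2 = 0100
Bit 2 of A is 1; XOR with the mask flips it to 0.
  0100
^ 0100
------
  0000

Answer: 0000 (0)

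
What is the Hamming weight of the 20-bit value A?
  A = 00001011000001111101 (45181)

00001011000001111101
1-bits at positions (from bit 0 = LSB): 0, 2, 3, 4, 5, 6, 12, 13, 15
Count = 9

Answer: 9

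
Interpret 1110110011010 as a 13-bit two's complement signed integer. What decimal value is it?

MSB is 1, so the value is negative. Find the magnitude:
1. Invert bits:  0001001100101
2. Add 1:        0001001100110  = 614
3. Apply sign:   -614

Answer: -614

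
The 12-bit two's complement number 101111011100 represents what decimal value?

MSB is 1, so the value is negative. Find the magnitude:
1. Invert bits:  010000100011
2. Add 1:        010000100100  = 1060
3. Apply sign:   -1060

Answer: -1060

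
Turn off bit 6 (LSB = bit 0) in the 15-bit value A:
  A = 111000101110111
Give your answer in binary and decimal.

Mask = ~(1 << 6) = 111111110111111
Bit 6 of A is 1, so AND-ing with the mask clears it to 0.
  111000101110111
& 111111110111111
-----------------
  111000100110111

Answer: 111000100110111 (28983)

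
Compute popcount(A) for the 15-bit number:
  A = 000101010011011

000101010011011
1-bits at positions (from bit 0 = LSB): 0, 1, 3, 4, 7, 9, 11
Count = 7

Answer: 7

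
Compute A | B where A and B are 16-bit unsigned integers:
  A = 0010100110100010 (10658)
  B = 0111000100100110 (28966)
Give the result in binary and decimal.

Apply | to each column (1 where either bit is 1):
  0010100110100010
| 0111000100100110
------------------
  0111100110100110

Answer: 0111100110100110 (31142)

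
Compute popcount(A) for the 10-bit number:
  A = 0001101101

0001101101
1-bits at positions (from bit 0 = LSB): 0, 2, 3, 5, 6
Count = 5

Answer: 5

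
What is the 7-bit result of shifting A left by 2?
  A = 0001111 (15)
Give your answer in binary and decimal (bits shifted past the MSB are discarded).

Shift left by 2: drop the top 2 bit(s), append 2 zero(s) on the right.
  0001111  ->  discard [00], keep [01111], append 00
= 0111100

Answer: 0111100 (60)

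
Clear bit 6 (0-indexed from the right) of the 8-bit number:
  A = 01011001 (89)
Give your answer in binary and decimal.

Mask = ~(1 << 6) = 10111111
Bit 6 of A is 1, so AND-ing with the mask clears it to 0.
  01011001
& 10111111
----------
  00011001

Answer: 00011001 (25)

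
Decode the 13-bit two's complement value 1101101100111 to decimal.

MSB is 1, so the value is negative. Find the magnitude:
1. Invert bits:  0010010011000
2. Add 1:        0010010011001  = 1177
3. Apply sign:   -1177

Answer: -1177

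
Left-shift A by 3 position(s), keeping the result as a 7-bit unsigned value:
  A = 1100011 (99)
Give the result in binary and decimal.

Shift left by 3: drop the top 3 bit(s), append 3 zero(s) on the right.
  1100011  ->  discard [110], keep [0011], append 000
= 0011000

Answer: 0011000 (24)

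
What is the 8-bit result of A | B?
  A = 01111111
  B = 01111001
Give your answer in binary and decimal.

Apply | to each column (1 where either bit is 1):
  01111111
| 01111001
----------
  01111111

Answer: 01111111 (127)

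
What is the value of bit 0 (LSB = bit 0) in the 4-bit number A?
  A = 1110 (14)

Bit 0 is the 1st from the right.
  1110
     ^
That bit is 0.

Answer: 0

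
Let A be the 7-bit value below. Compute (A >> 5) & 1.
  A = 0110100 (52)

Bit 5 is the 6th from the right.
  0110100
   ^
That bit is 1.

Answer: 1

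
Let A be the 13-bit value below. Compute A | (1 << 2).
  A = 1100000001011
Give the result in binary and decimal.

Mask = 1 << 2 = 0000000000100
Bit 2 of A is 0, so OR-ing with the mask flips it to 1.
  1100000001011
| 0000000000100
---------------
  1100000001111

Answer: 1100000001111 (6159)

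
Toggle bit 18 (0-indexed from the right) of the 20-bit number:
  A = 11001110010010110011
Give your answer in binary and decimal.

Mask = 1 << 18 = 01000000000000000000
Bit 18 of A is 1; XOR with the mask flips it to 0.
  11001110010010110011
^ 01000000000000000000
----------------------
  10001110010010110011

Answer: 10001110010010110011 (582835)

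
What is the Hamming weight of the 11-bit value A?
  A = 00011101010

00011101010
1-bits at positions (from bit 0 = LSB): 1, 3, 5, 6, 7
Count = 5

Answer: 5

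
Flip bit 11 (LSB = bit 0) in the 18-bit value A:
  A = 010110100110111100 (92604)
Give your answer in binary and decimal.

Mask = 1 << 11 = 000000100000000000
Bit 11 of A is 1; XOR with the mask flips it to 0.
  010110100110111100
^ 000000100000000000
--------------------
  010110000110111100

Answer: 010110000110111100 (90556)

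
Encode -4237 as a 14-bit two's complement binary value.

1. Binary of +4237:  01000010001101
2. Invert bits:     10111101110010
3. Add 1:           10111101110011

Answer: 10111101110011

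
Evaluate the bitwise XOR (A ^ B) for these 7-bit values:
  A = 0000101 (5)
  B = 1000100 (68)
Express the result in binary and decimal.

Apply ^ to each column (1 where bits differ):
  0000101
^ 1000100
---------
  1000001

Answer: 1000001 (65)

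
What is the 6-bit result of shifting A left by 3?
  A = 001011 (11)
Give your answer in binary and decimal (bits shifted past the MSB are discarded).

Shift left by 3: drop the top 3 bit(s), append 3 zero(s) on the right.
  001011  ->  discard [001], keep [011], append 000
= 011000

Answer: 011000 (24)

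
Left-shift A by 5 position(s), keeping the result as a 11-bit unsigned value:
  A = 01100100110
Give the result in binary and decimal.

Shift left by 5: drop the top 5 bit(s), append 5 zero(s) on the right.
  01100100110  ->  discard [01100], keep [100110], append 00000
= 10011000000

Answer: 10011000000 (1216)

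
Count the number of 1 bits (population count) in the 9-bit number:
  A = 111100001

111100001
1-bits at positions (from bit 0 = LSB): 0, 5, 6, 7, 8
Count = 5

Answer: 5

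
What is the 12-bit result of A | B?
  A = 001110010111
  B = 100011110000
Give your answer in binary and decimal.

Apply | to each column (1 where either bit is 1):
  001110010111
| 100011110000
--------------
  101111110111

Answer: 101111110111 (3063)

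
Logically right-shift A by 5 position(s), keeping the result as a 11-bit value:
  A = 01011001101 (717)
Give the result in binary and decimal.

Logical shift right by 5: drop the bottom 5 bit(s), prepend 5 zero(s) on the left.
  01011001101  ->  keep [010110], discard [01101], prepend 00000
= 00000010110

Answer: 00000010110 (22)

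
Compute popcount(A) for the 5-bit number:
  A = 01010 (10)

01010
1-bits at positions (from bit 0 = LSB): 1, 3
Count = 2

Answer: 2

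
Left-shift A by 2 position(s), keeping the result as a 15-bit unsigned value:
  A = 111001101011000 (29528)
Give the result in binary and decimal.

Shift left by 2: drop the top 2 bit(s), append 2 zero(s) on the right.
  111001101011000  ->  discard [11], keep [1001101011000], append 00
= 100110101100000

Answer: 100110101100000 (19808)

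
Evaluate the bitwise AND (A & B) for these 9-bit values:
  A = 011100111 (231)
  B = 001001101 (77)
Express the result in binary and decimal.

Apply & to each column (1 only where both bits are 1):
  011100111
& 001001101
-----------
  001000101

Answer: 001000101 (69)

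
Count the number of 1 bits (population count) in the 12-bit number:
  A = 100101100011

100101100011
1-bits at positions (from bit 0 = LSB): 0, 1, 5, 6, 8, 11
Count = 6

Answer: 6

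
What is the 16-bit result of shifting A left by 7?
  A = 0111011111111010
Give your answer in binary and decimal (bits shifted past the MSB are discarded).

Shift left by 7: drop the top 7 bit(s), append 7 zero(s) on the right.
  0111011111111010  ->  discard [0111011], keep [111111010], append 0000000
= 1111110100000000

Answer: 1111110100000000 (64768)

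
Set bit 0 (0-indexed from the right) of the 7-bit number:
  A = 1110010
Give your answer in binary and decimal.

Mask = 1 << 0 = 0000001
Bit 0 of A is 0, so OR-ing with the mask flips it to 1.
  1110010
| 0000001
---------
  1110011

Answer: 1110011 (115)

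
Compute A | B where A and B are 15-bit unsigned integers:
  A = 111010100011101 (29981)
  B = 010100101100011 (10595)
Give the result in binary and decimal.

Apply | to each column (1 where either bit is 1):
  111010100011101
| 010100101100011
-----------------
  111110101111111

Answer: 111110101111111 (32127)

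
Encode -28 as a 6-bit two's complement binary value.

1. Binary of +28:  011100
2. Invert bits:     100011
3. Add 1:           100100

Answer: 100100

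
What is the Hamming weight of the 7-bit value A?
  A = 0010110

0010110
1-bits at positions (from bit 0 = LSB): 1, 2, 4
Count = 3

Answer: 3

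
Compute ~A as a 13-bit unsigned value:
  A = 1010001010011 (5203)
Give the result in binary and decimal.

Flip each bit (0->1, 1->0):
  1010001010011
  0101110101100

Answer: 0101110101100 (2988)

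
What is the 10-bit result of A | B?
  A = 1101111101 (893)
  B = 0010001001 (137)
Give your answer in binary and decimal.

Apply | to each column (1 where either bit is 1):
  1101111101
| 0010001001
------------
  1111111101

Answer: 1111111101 (1021)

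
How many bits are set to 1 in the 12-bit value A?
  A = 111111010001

111111010001
1-bits at positions (from bit 0 = LSB): 0, 4, 6, 7, 8, 9, 10, 11
Count = 8

Answer: 8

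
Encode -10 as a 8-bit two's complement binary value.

1. Binary of +10:  00001010
2. Invert bits:     11110101
3. Add 1:           11110110

Answer: 11110110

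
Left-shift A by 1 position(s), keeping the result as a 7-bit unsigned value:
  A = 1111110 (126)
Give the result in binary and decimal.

Shift left by 1: drop the top 1 bit(s), append 1 zero(s) on the right.
  1111110  ->  discard [1], keep [111110], append 0
= 1111100

Answer: 1111100 (124)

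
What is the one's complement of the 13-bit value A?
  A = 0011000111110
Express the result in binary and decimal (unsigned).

Flip each bit (0->1, 1->0):
  0011000111110
  1100111000001

Answer: 1100111000001 (6593)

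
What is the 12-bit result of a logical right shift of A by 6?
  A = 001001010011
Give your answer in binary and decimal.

Logical shift right by 6: drop the bottom 6 bit(s), prepend 6 zero(s) on the left.
  001001010011  ->  keep [001001], discard [010011], prepend 000000
= 000000001001

Answer: 000000001001 (9)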